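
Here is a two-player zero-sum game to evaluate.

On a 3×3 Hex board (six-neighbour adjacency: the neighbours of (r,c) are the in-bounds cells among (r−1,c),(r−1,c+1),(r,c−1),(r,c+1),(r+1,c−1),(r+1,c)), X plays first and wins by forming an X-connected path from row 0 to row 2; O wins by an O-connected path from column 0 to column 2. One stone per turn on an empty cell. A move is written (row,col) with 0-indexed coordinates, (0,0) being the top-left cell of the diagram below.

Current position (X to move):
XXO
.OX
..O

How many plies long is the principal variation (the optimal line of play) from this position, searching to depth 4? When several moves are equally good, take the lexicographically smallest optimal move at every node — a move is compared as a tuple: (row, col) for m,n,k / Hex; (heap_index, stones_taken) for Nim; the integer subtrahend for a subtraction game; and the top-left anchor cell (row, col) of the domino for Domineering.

PV length from [XXO/.OX/..O]: 2 plies

p1 X@[XXO/.OX/..O]: (1,0)[XXO/XOX/..O]-1* (2,0)[XXO/.OX/X.O]-1 (2,1)[XXO/.OX/.XO]-1
p2 O@[XXO/XOX/..O]: (2,0)[XXO/XOX/O.O]+1* (2,1)[XXO/XOX/.OO]-1
p3 X@[XXO/XOX/O.O] terminal -1; root [XXO/.OX/..O] d4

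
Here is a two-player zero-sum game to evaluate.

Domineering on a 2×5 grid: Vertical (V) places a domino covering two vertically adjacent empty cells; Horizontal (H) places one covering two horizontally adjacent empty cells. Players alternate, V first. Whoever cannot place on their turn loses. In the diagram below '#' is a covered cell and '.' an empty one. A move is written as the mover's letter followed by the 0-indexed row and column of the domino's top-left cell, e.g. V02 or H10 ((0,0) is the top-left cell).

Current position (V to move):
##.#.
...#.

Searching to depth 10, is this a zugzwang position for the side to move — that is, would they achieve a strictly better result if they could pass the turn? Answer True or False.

[##.#./...#.] V move#1: V02:+1/####./..##.*, V04:-1/##.##/...##
[####./..##.] H move#2: H10:-1/####./####.*
[####./####.] V move#3: V04:+1/#####/#####*
[#####/#####] end (terminal -1, H#4); searched ##.#./...#. to 10
pass branch (H moves first from the same position):
  | [##.#./...#.] H move#1: H10:-1/##.#./##.#.*, H11:-1/##.#./.###.
  | [##.#./##.#.] V move#2: V02:+1/####./####.*, V04:+1/##.##/##.##
  | [####./####.] end (terminal -1, H#3); searched ##.#./...#. to 10
V moving scores +1; V passing scores +1

zugzwang(##.#./...#., V) = False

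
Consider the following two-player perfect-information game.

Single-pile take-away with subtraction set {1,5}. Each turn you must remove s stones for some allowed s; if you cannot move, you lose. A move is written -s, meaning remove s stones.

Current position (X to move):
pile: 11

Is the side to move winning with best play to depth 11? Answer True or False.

[11] X move#1: -1:+1/10*, -5:+1/6
[10] O move#2: -1:-1/9*, -5:-1/5
[9] X move#3: -1:+1/8*, -5:+1/4
[8] O move#4: -1:-1/7*, -5:-1/3
[7] X move#5: -1:+1/6*, -5:+1/2
[6] O move#6: -1:-1/5*, -5:-1/1
[5] X move#7: -1:+1/4*, -5:+1/0
[4] O move#8: -1:-1/3*
[3] X move#9: -1:+1/2*
[2] O move#10: -1:-1/1*
[1] X move#11: -1:+1/0*
[0] end (terminal -1, O#12); searched 11 to 11

X winning at [11]: True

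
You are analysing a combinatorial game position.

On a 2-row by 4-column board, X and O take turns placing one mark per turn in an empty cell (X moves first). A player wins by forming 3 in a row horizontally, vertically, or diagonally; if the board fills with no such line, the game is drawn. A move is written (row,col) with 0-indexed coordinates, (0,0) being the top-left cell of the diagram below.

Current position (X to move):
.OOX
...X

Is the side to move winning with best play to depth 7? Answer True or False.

X winning at [.OOX/...X]: False

ply 1, X at .OOX/...X | (0,0)=+0→XOOX/...X*; (1,0)=-1→.OOX/X..X; (1,1)=-1→.OOX/.X.X; (1,2)=-1→.OOX/..XX
ply 2, O at XOOX/...X | (1,0)=+0→XOOX/O..X*; (1,1)=+0→XOOX/.O.X; (1,2)=+0→XOOX/..OX
ply 3, X at XOOX/O..X | (1,1)=+0→XOOX/OX.X*; (1,2)=+0→XOOX/O.XX
ply 4, O at XOOX/OX.X | (1,2)=+0→XOOX/OXOX*
ply 5: XOOX/OXOX is terminal +0 (X); from .OOX/...X depth 7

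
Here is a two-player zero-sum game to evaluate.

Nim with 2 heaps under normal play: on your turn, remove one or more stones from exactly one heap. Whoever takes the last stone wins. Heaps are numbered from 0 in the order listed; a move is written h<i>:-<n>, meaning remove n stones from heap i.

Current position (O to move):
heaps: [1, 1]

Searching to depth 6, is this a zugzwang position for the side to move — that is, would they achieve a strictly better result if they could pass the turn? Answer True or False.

p1 O@[(1,1)]: h0:-1[(0,1)]-1* h1:-1[(1,0)]-1
p2 X@[(0,1)]: h1:-1[(0,0)]+1*
p3 O@[(0,0)] terminal -1; root [(1,1)] d6
if O skipped the turn, X would face:
~ p1 X@[(1,1)]: h0:-1[(0,1)]-1* h1:-1[(1,0)]-1
~ p2 O@[(0,1)]: h1:-1[(0,0)]+1*
~ p3 X@[(0,0)] terminal -1; root [(1,1)] d6
compare (O): move=-1 vs pass=+1

zugzwang((1,1), O) = True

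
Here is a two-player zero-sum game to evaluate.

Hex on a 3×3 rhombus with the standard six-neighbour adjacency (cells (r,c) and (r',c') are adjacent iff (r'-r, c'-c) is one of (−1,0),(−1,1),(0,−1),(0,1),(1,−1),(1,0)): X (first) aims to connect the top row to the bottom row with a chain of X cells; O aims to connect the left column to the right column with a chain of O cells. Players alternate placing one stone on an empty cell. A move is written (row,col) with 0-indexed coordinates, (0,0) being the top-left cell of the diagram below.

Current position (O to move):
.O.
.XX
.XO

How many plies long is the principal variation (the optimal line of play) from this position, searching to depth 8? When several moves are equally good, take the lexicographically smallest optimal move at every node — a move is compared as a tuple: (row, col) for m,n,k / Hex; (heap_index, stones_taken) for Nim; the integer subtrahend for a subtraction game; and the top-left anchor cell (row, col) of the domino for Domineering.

PV length from [.O./.XX/.XO]: 3 plies

p1 O@[.O./.XX/.XO]: (0,0)[OO./.XX/.XO]-1 (0,2)[.OO/.XX/.XO]+1* (1,0)[.O./OXX/.XO]-1 (2,0)[.O./.XX/OXO]-1
p2 X@[.OO/.XX/.XO]: (0,0)[XOO/.XX/.XO]-1* (1,0)[.OO/XXX/.XO]-1 (2,0)[.OO/.XX/XXO]-1
p3 O@[XOO/.XX/.XO]: (1,0)[XOO/OXX/.XO]+1* (2,0)[XOO/.XX/OXO]-1
p4 X@[XOO/OXX/.XO] terminal -1; root [.O./.XX/.XO] d8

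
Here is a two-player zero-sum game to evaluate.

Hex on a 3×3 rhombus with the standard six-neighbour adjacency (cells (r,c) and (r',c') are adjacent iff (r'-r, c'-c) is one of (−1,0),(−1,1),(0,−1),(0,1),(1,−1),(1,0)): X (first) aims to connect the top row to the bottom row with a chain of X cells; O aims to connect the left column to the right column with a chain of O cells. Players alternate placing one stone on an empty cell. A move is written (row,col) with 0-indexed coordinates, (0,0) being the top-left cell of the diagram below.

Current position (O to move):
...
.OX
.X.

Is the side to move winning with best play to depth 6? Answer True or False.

O winning at [.../.OX/.X.]: True

p1 O@[.../.OX/.X.]: (0,0)[O../.OX/.X.]-1 (0,1)[.O./.OX/.X.]-1 (0,2)[..O/.OX/.X.]+1* (1,0)[.../OOX/.X.]-1 (2,0)[.../.OX/OX.]-1 (2,2)[.../.OX/.XO]-1
p2 X@[..O/.OX/.X.]: (0,0)[X.O/.OX/.X.]-1* (0,1)[.XO/.OX/.X.]-1 (1,0)[..O/XOX/.X.]-1 (2,0)[..O/.OX/XX.]-1 (2,2)[..O/.OX/.XX]-1
p3 O@[X.O/.OX/.X.]: (0,1)[XOO/.OX/.X.]+1* (1,0)[X.O/OOX/.X.]+1 (2,0)[X.O/.OX/OX.]+1 (2,2)[X.O/.OX/.XO]+1
p4 X@[XOO/.OX/.X.]: (1,0)[XOO/XOX/.X.]-1* (2,0)[XOO/.OX/XX.]-1 (2,2)[XOO/.OX/.XX]-1
p5 O@[XOO/XOX/.X.]: (2,0)[XOO/XOX/OX.]+1* (2,2)[XOO/XOX/.XO]-1
p6 X@[XOO/XOX/OX.] terminal -1; root [.../.OX/.X.] d6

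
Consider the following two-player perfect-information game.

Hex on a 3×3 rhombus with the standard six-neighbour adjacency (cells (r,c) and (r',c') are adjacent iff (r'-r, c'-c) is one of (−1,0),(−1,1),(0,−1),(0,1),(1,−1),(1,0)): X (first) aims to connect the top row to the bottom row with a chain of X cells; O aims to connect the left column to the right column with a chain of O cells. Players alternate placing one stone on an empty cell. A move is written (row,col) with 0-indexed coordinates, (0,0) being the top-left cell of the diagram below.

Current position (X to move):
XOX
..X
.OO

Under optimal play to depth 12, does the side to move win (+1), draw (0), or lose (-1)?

ply 1, X at XOX/..X/.OO | (1,0)=-1→XOX/X.X/.OO; (1,1)=-1→XOX/.XX/.OO; (2,0)=+1→XOX/..X/XOO*
ply 2, O at XOX/..X/XOO | (1,0)=-1→XOX/O.X/XOO*; (1,1)=-1→XOX/.OX/XOO
ply 3, X at XOX/O.X/XOO | (1,1)=+1→XOX/OXX/XOO*
ply 4: XOX/OXX/XOO is terminal -1 (O); from XOX/..X/.OO depth 12

value(XOX/..X/.OO, X) = +1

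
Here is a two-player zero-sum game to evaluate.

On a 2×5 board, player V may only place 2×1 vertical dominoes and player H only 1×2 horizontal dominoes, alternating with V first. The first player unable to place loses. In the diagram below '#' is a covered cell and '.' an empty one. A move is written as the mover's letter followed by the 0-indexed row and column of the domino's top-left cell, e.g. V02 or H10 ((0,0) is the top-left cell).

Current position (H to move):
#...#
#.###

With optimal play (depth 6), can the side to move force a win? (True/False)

ply 1, H at #...#/#.### | H01=+1→###.#/#.###*; H02=-1→#.###/#.###
ply 2: ###.#/#.### is terminal -1 (V); from #...#/#.### depth 6

H winning at [#...#/#.###]: True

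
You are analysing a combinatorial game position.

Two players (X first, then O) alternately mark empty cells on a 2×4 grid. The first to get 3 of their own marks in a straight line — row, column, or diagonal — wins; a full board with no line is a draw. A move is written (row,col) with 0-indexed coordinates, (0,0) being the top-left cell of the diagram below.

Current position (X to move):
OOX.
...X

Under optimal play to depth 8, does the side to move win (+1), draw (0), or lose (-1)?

value(OOX./...X, X) = 0

p1 X@[OOX./...X]: (0,3)[OOXX/...X]+0* (1,0)[OOX./X..X]+0 (1,1)[OOX./.X.X]+0 (1,2)[OOX./..XX]+0
p2 O@[OOXX/...X]: (1,0)[OOXX/O..X]+0* (1,1)[OOXX/.O.X]+0 (1,2)[OOXX/..OX]+0
p3 X@[OOXX/O..X]: (1,1)[OOXX/OX.X]+0* (1,2)[OOXX/O.XX]+0
p4 O@[OOXX/OX.X]: (1,2)[OOXX/OXOX]+0*
p5 X@[OOXX/OXOX] terminal +0; root [OOX./...X] d8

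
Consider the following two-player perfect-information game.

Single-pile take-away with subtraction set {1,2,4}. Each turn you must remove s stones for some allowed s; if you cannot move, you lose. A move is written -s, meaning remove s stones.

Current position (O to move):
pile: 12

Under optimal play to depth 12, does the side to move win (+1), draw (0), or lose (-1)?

value(12, O) = -1

ply 1, O at 12 | -1=-1→11*; -2=-1→10; -4=-1→8
ply 2, X at 11 | -1=-1→10; -2=+1→9*; -4=-1→7
ply 3, O at 9 | -1=-1→8*; -2=-1→7; -4=-1→5
ply 4, X at 8 | -1=-1→7; -2=+1→6*; -4=-1→4
ply 5, O at 6 | -1=-1→5*; -2=-1→4; -4=-1→2
ply 6, X at 5 | -1=-1→4; -2=+1→3*; -4=-1→1
ply 7, O at 3 | -1=-1→2*; -2=-1→1
ply 8, X at 2 | -1=-1→1; -2=+1→0*
ply 9: 0 is terminal -1 (O); from 12 depth 12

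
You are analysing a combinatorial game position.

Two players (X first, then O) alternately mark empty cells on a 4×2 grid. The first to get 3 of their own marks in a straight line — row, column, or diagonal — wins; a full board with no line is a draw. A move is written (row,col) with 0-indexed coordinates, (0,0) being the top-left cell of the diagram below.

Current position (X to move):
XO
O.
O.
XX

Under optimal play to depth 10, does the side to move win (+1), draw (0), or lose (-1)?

value(XO/O./O./XX, X) = 0

[XO/O./O./XX] X move#1: (1,1):+0/XO/OX/O./XX*, (2,1):+0/XO/O./OX/XX
[XO/OX/O./XX] O move#2: (2,1):+0/XO/OX/OO/XX*
[XO/OX/OO/XX] end (terminal +0, X#3); searched XO/O./O./XX to 10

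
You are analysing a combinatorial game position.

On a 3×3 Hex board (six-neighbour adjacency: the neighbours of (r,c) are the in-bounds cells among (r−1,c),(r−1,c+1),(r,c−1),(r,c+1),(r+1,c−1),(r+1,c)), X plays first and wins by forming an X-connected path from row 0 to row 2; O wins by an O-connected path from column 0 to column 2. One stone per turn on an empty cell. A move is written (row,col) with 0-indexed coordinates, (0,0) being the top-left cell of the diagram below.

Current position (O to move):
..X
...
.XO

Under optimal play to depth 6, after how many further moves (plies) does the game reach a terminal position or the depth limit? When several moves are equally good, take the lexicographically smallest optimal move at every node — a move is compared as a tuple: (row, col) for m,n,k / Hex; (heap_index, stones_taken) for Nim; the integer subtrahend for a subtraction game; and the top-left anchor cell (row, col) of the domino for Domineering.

PV length from [..X/.../.XO]: 4 plies

ply 1, O at ..X/.../.XO | (0,0)=-1→O.X/.../.XO*; (0,1)=-1→.OX/.../.XO; (1,0)=-1→..X/O../.XO; (1,1)=-1→..X/.O./.XO; (1,2)=-1→..X/..O/.XO; (2,0)=-1→..X/.../OXO
ply 2, X at O.X/.../.XO | (0,1)=+1→OXX/.../.XO*; (1,0)=+1→O.X/X../.XO; (1,1)=+1→O.X/.X./.XO; (1,2)=+1→O.X/..X/.XO; (2,0)=+1→O.X/.../XXO
ply 3, O at OXX/.../.XO | (1,0)=-1→OXX/O../.XO*; (1,1)=-1→OXX/.O./.XO; (1,2)=-1→OXX/..O/.XO; (2,0)=-1→OXX/.../OXO
ply 4, X at OXX/O../.XO | (1,1)=+1→OXX/OX./.XO*; (1,2)=+1→OXX/O.X/.XO; (2,0)=+1→OXX/O../XXO
ply 5: OXX/OX./.XO is terminal -1 (O); from ..X/.../.XO depth 6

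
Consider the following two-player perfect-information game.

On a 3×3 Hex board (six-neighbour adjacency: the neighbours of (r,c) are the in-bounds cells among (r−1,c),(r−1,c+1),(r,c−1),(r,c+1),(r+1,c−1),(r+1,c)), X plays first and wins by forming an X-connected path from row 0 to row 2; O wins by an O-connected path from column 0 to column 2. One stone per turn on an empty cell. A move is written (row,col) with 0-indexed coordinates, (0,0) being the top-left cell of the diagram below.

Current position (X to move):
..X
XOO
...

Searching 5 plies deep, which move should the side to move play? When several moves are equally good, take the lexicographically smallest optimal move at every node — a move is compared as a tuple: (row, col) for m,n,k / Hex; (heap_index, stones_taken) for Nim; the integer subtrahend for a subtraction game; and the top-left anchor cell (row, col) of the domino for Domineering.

ply 1, X at ..X/XOO/... | (0,0)=-1→X.X/XOO/...; (0,1)=-1→.XX/XOO/...; (2,0)=+1→..X/XOO/X..*; (2,1)=-1→..X/XOO/.X.; (2,2)=-1→..X/XOO/..X
ply 2, O at ..X/XOO/X.. | (0,0)=-1→O.X/XOO/X..*; (0,1)=-1→.OX/XOO/X..; (2,1)=-1→..X/XOO/XO.; (2,2)=-1→..X/XOO/X.O
ply 3, X at O.X/XOO/X.. | (0,1)=+1→OXX/XOO/X..*; (2,1)=-1→O.X/XOO/XX.; (2,2)=-1→O.X/XOO/X.X
ply 4: OXX/XOO/X.. is terminal -1 (O); from ..X/XOO/... depth 5

X's best at [..X/XOO/...]: (2,0)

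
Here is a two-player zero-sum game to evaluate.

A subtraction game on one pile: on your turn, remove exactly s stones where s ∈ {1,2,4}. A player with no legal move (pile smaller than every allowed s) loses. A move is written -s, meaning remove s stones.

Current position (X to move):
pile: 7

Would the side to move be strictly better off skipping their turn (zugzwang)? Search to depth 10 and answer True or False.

zugzwang(7, X) = False

[7] X move#1: -1:+1/6*, -2:-1/5, -4:+1/3
[6] O move#2: -1:-1/5*, -2:-1/4, -4:-1/2
[5] X move#3: -1:-1/4, -2:+1/3*, -4:-1/1
[3] O move#4: -1:-1/2*, -2:-1/1
[2] X move#5: -1:-1/1, -2:+1/0*
[0] end (terminal -1, O#6); searched 7 to 10
if X skipped the turn, O would face:
~ [7] O move#1: -1:+1/6*, -2:-1/5, -4:+1/3
~ [6] X move#2: -1:-1/5*, -2:-1/4, -4:-1/2
~ [5] O move#3: -1:-1/4, -2:+1/3*, -4:-1/1
~ [3] X move#4: -1:-1/2*, -2:-1/1
~ [2] O move#5: -1:-1/1, -2:+1/0*
~ [0] end (terminal -1, X#6); searched 7 to 10
compare (X): move=+1 vs pass=-1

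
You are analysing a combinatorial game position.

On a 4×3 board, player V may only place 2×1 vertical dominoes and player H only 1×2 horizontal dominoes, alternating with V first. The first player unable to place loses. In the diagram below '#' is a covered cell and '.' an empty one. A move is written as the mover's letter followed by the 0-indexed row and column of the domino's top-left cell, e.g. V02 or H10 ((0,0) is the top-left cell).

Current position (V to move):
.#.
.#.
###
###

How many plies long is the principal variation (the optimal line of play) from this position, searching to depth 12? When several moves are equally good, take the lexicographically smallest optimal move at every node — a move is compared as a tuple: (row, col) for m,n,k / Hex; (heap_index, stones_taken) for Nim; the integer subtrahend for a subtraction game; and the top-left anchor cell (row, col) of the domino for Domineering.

p1 V@[.#./.#./###/###]: V00[##./##./###/###]+1* V02[.##/.##/###/###]+1
p2 H@[##./##./###/###] terminal -1; root [.#./.#./###/###] d12

PV length from [.#./.#./###/###]: 1 ply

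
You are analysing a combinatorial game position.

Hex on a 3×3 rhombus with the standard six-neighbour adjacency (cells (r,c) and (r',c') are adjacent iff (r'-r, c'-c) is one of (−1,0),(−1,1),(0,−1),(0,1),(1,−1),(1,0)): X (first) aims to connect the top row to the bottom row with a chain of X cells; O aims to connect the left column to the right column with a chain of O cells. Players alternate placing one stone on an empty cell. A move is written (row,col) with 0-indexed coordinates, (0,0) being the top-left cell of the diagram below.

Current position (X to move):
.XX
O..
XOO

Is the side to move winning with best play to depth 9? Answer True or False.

X winning at [.XX/O../XOO]: True

p1 X@[.XX/O../XOO]: (0,0)[XXX/O../XOO]-1 (1,1)[.XX/OX./XOO]+1* (1,2)[.XX/O.X/XOO]-1
p2 O@[.XX/OX./XOO] terminal -1; root [.XX/O../XOO] d9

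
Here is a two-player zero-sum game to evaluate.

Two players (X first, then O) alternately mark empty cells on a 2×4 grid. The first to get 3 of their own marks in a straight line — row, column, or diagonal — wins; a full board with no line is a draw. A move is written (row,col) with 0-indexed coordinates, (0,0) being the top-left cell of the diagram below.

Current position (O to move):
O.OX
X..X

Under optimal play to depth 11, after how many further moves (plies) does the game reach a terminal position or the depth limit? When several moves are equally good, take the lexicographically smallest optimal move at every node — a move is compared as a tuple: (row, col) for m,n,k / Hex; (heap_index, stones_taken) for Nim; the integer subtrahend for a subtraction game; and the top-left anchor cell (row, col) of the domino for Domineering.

PV length from [O.OX/X..X]: 1 ply

[O.OX/X..X] O move#1: (0,1):+1/OOOX/X..X*, (1,1):+0/O.OX/XO.X, (1,2):+0/O.OX/X.OX
[OOOX/X..X] end (terminal -1, X#2); searched O.OX/X..X to 11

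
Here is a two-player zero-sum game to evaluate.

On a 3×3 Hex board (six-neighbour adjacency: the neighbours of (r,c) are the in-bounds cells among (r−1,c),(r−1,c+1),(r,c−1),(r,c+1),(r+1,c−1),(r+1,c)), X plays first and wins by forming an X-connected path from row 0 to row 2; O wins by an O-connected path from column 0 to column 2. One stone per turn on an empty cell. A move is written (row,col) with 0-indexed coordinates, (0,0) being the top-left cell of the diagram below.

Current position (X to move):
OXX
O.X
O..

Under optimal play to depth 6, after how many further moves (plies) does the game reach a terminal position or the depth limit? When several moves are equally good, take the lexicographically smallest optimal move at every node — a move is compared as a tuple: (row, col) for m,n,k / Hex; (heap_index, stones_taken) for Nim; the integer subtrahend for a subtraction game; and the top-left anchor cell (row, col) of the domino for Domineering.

PV length from [OXX/O.X/O..]: 3 plies

p1 X@[OXX/O.X/O..]: (1,1)[OXX/OXX/O..]+1* (2,1)[OXX/O.X/OX.]+1 (2,2)[OXX/O.X/O.X]+1
p2 O@[OXX/OXX/O..]: (2,1)[OXX/OXX/OO.]-1* (2,2)[OXX/OXX/O.O]-1
p3 X@[OXX/OXX/OO.]: (2,2)[OXX/OXX/OOX]+1*
p4 O@[OXX/OXX/OOX] terminal -1; root [OXX/O.X/O..] d6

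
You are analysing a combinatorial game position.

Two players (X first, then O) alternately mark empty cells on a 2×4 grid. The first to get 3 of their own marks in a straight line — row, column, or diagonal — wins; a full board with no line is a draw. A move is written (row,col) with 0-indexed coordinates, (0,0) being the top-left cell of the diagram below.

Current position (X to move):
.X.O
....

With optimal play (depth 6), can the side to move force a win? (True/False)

X winning at [.X.O/....]: False

p1 X@[.X.O/....]: (0,0)[XX.O/....]+0* (0,2)[.XXO/....]+0 (1,0)[.X.O/X...]+0 (1,1)[.X.O/.X..]+0 (1,2)[.X.O/..X.]+0 (1,3)[.X.O/...X]+0
p2 O@[XX.O/....]: (0,2)[XXOO/....]+0* (1,0)[XX.O/O...]-1 (1,1)[XX.O/.O..]-1 (1,2)[XX.O/..O.]-1 (1,3)[XX.O/...O]-1
p3 X@[XXOO/....]: (1,0)[XXOO/X...]+0* (1,1)[XXOO/.X..]+0 (1,2)[XXOO/..X.]+0 (1,3)[XXOO/...X]+0
p4 O@[XXOO/X...]: (1,1)[XXOO/XO..]+0* (1,2)[XXOO/X.O.]+0 (1,3)[XXOO/X..O]+0
p5 X@[XXOO/XO..]: (1,2)[XXOO/XOX.]+0* (1,3)[XXOO/XO.X]+0
p6 O@[XXOO/XOX.]: (1,3)[XXOO/XOXO]+0*
p7 X@[XXOO/XOXO] terminal +0; root [.X.O/....] d6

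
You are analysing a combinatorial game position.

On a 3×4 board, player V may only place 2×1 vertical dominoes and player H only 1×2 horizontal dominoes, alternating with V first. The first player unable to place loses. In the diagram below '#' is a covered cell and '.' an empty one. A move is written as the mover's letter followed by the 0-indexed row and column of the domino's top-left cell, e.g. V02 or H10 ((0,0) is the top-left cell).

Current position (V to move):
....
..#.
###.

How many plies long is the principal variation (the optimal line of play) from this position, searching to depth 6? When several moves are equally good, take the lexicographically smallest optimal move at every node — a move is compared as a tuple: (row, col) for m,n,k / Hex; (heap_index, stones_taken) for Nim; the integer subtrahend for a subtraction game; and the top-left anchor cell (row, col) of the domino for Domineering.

PV length from [..../..#./###.]: 3 plies

p1 V@[..../..#./###.]: V00[#.../#.#./###.]+1* V01[.#../.##./###.]+1 V03[...#/..##/###.]-1 V13[..../..##/####]-1
p2 H@[#.../#.#./###.]: H01[###./#.#./###.]-1* H02[#.##/#.#./###.]-1
p3 V@[###./#.#./###.]: V03[####/#.##/###.]+1* V13[###./#.##/####]+1
p4 H@[####/#.##/###.] terminal -1; root [..../..#./###.] d6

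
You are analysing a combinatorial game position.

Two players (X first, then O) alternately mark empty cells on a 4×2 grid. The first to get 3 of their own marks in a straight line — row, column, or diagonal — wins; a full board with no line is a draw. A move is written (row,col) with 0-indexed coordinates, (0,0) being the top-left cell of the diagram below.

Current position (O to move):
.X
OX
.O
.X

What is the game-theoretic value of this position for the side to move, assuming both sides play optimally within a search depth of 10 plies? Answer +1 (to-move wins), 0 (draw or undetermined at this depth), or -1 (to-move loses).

value(.X/OX/.O/.X, O) = +1

ply 1, O at .X/OX/.O/.X | (0,0)=+0→OX/OX/.O/.X; (2,0)=+1→.X/OX/OO/.X*; (3,0)=+0→.X/OX/.O/OX
ply 2, X at .X/OX/OO/.X | (0,0)=-1→XX/OX/OO/.X*; (3,0)=-1→.X/OX/OO/XX
ply 3, O at XX/OX/OO/.X | (3,0)=+1→XX/OX/OO/OX*
ply 4: XX/OX/OO/OX is terminal -1 (X); from .X/OX/.O/.X depth 10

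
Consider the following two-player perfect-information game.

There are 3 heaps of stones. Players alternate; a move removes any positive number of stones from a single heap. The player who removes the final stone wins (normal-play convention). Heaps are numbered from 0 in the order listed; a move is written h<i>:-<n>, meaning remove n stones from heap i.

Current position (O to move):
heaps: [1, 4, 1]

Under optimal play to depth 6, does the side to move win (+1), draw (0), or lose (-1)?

value((1,4,1), O) = +1

ply 1, O at (1,4,1) | h0:-1=-1→(0,4,1); h1:-1=-1→(1,3,1); h1:-2=-1→(1,2,1); h1:-3=-1→(1,1,1); h1:-4=+1→(1,0,1)*; h2:-1=-1→(1,4,0)
ply 2, X at (1,0,1) | h0:-1=-1→(0,0,1)*; h2:-1=-1→(1,0,0)
ply 3, O at (0,0,1) | h2:-1=+1→(0,0,0)*
ply 4: (0,0,0) is terminal -1 (X); from (1,4,1) depth 6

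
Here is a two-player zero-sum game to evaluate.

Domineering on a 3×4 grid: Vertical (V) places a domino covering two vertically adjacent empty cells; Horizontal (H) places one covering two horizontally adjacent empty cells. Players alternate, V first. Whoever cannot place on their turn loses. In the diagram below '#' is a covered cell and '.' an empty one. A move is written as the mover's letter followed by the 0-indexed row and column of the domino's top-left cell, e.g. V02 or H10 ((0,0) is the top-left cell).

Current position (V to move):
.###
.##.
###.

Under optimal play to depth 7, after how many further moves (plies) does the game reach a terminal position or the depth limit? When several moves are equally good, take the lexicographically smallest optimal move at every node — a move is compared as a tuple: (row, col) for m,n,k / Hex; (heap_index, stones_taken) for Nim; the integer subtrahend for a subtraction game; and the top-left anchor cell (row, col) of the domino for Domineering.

PV length from [.###/.##./###.]: 1 ply

p1 V@[.###/.##./###.]: V00[####/###./###.]+1* V13[.###/.###/####]+1
p2 H@[####/###./###.] terminal -1; root [.###/.##./###.] d7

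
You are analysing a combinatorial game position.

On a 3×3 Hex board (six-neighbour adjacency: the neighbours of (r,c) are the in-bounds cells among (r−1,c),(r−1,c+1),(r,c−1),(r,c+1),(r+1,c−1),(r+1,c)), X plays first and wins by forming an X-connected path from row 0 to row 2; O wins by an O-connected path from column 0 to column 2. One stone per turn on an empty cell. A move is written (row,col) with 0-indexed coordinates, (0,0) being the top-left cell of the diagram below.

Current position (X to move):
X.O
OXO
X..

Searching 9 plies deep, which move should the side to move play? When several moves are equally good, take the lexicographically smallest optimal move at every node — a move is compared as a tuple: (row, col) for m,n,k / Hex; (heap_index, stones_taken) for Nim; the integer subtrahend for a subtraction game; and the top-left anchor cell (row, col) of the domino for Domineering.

X's best at [X.O/OXO/X..]: (0,1)

[X.O/OXO/X..] X move#1: (0,1):+1/XXO/OXO/X..*, (2,1):-1/X.O/OXO/XX., (2,2):-1/X.O/OXO/X.X
[XXO/OXO/X..] end (terminal -1, O#2); searched X.O/OXO/X.. to 9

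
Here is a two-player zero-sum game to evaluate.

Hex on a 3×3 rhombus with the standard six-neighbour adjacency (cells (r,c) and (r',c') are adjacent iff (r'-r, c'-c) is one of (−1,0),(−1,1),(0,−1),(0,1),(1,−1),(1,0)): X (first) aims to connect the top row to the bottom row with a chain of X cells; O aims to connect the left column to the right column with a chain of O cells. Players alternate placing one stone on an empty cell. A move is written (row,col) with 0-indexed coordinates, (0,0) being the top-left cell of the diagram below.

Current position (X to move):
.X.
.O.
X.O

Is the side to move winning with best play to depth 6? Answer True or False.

p1 X@[.X./.O./X.O]: (0,0)[XX./.O./X.O]-1 (0,2)[.XX/.O./X.O]-1 (1,0)[.X./XO./X.O]+1* (1,2)[.X./.OX/X.O]-1 (2,1)[.X./.O./XXO]-1
p2 O@[.X./XO./X.O] terminal -1; root [.X./.O./X.O] d6

X winning at [.X./.O./X.O]: True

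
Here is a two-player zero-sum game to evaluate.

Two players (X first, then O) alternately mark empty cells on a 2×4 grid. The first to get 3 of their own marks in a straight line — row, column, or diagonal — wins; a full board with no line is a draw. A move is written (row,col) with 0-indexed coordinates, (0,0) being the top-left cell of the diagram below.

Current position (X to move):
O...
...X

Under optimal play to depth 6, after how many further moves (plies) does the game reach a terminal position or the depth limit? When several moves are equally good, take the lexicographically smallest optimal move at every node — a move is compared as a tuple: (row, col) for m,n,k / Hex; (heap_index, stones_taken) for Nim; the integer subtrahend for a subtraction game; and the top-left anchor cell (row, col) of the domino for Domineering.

PV length from [O.../...X]: 6 plies

[O.../...X] X move#1: (0,1):+0/OX../...X*, (0,2):+0/O.X./...X, (0,3):+0/O..X/...X, (1,0):+0/O.../X..X, (1,1):+0/O.../.X.X, (1,2):+0/O.../..XX
[OX../...X] O move#2: (0,2):+0/OXO./...X*, (0,3):+0/OX.O/...X, (1,0):+0/OX../O..X, (1,1):+0/OX../.O.X, (1,2):+0/OX../..OX
[OXO./...X] X move#3: (0,3):+0/OXOX/...X*, (1,0):+0/OXO./X..X, (1,1):+0/OXO./.X.X, (1,2):+0/OXO./..XX
[OXOX/...X] O move#4: (1,0):+0/OXOX/O..X*, (1,1):+0/OXOX/.O.X, (1,2):+0/OXOX/..OX
[OXOX/O..X] X move#5: (1,1):+0/OXOX/OX.X*, (1,2):+0/OXOX/O.XX
[OXOX/OX.X] O move#6: (1,2):+0/OXOX/OXOX*
[OXOX/OXOX] end (terminal +0, X#7); searched O.../...X to 6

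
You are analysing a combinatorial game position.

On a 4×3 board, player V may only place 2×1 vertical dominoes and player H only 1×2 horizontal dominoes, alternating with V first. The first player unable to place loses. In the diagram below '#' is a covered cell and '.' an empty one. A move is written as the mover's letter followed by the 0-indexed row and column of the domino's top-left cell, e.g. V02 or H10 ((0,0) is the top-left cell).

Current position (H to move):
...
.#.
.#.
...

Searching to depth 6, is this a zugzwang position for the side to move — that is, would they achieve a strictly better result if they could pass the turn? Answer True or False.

zugzwang(.../.#./.#./..., H) = False

p1 H@[.../.#./.#./...]: H00[##./.#./.#./...]-1* H01[.##/.#./.#./...]-1 H30[.../.#./.#./##.]-1 H31[.../.#./.#./.##]-1
p2 V@[##./.#./.#./...]: V02[###/.##/.#./...]+1* V10[##./##./##./...]+1 V12[##./.##/.##/...]+1 V20[##./.#./##./#..]+1 V22[##./.#./.##/..#]+1
p3 H@[###/.##/.#./...]: H30[###/.##/.#./##.]-1* H31[###/.##/.#./.##]-1
p4 V@[###/.##/.#./##.]: V10[###/###/##./##.]+1* V22[###/.##/.##/###]+1
p5 H@[###/###/##./##.] terminal -1; root [.../.#./.#./...] d6
suppose H passes — search the same position with V to move:
pass> p1 V@[.../.#./.#./...]: V00[#../##./.#./...]+1* V02[..#/.##/.#./...]+1 V10[.../##./##./...]-1 V12[.../.##/.##/...]-1 V20[.../.#./##./#..]+1 V22[.../.#./.##/..#]+1
pass> p2 H@[#../##./.#./...]: H01[###/##./.#./...]-1* H30[#../##./.#./##.]-1 H31[#../##./.#./.##]-1
pass> p3 V@[###/##./.#./...]: V12[###/###/.##/...]-1 V20[###/##./##./#..]+1* V22[###/##./.##/..#]-1
pass> p4 H@[###/##./##./#..]: H31[###/##./##./###]-1*
pass> p5 V@[###/##./##./###]: V12[###/###/###/###]+1*
pass> p6 H@[###/###/###/###] terminal -1; root [.../.#./.#./...] d6
for H: play -1, pass -1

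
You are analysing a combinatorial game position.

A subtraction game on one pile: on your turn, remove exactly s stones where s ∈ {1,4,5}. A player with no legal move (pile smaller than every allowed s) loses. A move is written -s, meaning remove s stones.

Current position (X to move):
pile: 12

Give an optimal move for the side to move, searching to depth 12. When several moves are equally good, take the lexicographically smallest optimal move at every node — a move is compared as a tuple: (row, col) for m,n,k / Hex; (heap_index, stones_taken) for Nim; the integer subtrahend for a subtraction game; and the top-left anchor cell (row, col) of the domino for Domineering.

[12] X move#1: -1:-1/11, -4:+1/8*, -5:-1/7
[8] O move#2: -1:-1/7*, -4:-1/4, -5:-1/3
[7] X move#3: -1:-1/6, -4:-1/3, -5:+1/2*
[2] O move#4: -1:-1/1*
[1] X move#5: -1:+1/0*
[0] end (terminal -1, O#6); searched 12 to 12

X's best at [12]: -4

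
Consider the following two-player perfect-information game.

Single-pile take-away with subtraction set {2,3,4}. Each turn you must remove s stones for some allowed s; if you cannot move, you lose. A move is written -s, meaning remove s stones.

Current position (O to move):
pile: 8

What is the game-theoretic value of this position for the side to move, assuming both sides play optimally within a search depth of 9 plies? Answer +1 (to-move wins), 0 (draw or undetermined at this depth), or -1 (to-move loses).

value(8, O) = +1

ply 1, O at 8 | -2=+1→6*; -3=-1→5; -4=-1→4
ply 2, X at 6 | -2=-1→4*; -3=-1→3; -4=-1→2
ply 3, O at 4 | -2=-1→2; -3=+1→1*; -4=+1→0
ply 4: 1 is terminal -1 (X); from 8 depth 9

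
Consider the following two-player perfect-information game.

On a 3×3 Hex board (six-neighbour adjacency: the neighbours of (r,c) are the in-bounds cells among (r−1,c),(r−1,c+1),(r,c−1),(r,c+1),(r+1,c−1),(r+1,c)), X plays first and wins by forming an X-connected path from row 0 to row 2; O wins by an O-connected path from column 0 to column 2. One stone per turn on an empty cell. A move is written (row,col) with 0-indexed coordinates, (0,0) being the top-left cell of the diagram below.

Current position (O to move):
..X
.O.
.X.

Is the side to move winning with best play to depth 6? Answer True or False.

[..X/.O./.X.] O move#1: (0,0):-1/O.X/.O./.X., (0,1):-1/.OX/.O./.X., (1,0):-1/..X/OO./.X., (1,2):+1/..X/.OO/.X.*, (2,0):-1/..X/.O./OX., (2,2):-1/..X/.O./.XO
[..X/.OO/.X.] X move#2: (0,0):-1/X.X/.OO/.X.*, (0,1):-1/.XX/.OO/.X., (1,0):-1/..X/XOO/.X., (2,0):-1/..X/.OO/XX., (2,2):-1/..X/.OO/.XX
[X.X/.OO/.X.] O move#3: (0,1):+1/XOX/.OO/.X.*, (1,0):+1/X.X/OOO/.X., (2,0):+1/X.X/.OO/OX., (2,2):+1/X.X/.OO/.XO
[XOX/.OO/.X.] X move#4: (1,0):-1/XOX/XOO/.X.*, (2,0):-1/XOX/.OO/XX., (2,2):-1/XOX/.OO/.XX
[XOX/XOO/.X.] O move#5: (2,0):+1/XOX/XOO/OX.*, (2,2):-1/XOX/XOO/.XO
[XOX/XOO/OX.] end (terminal -1, X#6); searched ..X/.O./.X. to 6

O winning at [..X/.O./.X.]: True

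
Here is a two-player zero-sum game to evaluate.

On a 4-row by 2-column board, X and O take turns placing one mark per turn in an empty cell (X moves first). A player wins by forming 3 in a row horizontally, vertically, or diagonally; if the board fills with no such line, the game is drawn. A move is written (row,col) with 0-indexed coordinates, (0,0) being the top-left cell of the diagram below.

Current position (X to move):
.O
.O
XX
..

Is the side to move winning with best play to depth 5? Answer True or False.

p1 X@[.O/.O/XX/..]: (0,0)[XO/.O/XX/..]+0 (1,0)[.O/XO/XX/..]+1* (3,0)[.O/.O/XX/X.]+0 (3,1)[.O/.O/XX/.X]+0
p2 O@[.O/XO/XX/..]: (0,0)[OO/XO/XX/..]-1* (3,0)[.O/XO/XX/O.]-1 (3,1)[.O/XO/XX/.O]-1
p3 X@[OO/XO/XX/..]: (3,0)[OO/XO/XX/X.]+1* (3,1)[OO/XO/XX/.X]+0
p4 O@[OO/XO/XX/X.] terminal -1; root [.O/.O/XX/..] d5

X winning at [.O/.O/XX/..]: True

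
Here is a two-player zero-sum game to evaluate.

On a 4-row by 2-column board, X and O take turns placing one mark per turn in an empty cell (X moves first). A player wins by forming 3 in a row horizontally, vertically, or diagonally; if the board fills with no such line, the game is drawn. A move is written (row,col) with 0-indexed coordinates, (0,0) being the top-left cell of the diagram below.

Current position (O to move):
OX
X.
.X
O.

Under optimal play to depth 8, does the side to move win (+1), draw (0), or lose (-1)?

p1 O@[OX/X./.X/O.]: (1,1)[OX/XO/.X/O.]+0* (2,0)[OX/X./OX/O.]-1 (3,1)[OX/X./.X/OO]-1
p2 X@[OX/XO/.X/O.]: (2,0)[OX/XO/XX/O.]+0* (3,1)[OX/XO/.X/OX]+0
p3 O@[OX/XO/XX/O.]: (3,1)[OX/XO/XX/OO]+0*
p4 X@[OX/XO/XX/OO] terminal +0; root [OX/X./.X/O.] d8

value(OX/X./.X/O., O) = 0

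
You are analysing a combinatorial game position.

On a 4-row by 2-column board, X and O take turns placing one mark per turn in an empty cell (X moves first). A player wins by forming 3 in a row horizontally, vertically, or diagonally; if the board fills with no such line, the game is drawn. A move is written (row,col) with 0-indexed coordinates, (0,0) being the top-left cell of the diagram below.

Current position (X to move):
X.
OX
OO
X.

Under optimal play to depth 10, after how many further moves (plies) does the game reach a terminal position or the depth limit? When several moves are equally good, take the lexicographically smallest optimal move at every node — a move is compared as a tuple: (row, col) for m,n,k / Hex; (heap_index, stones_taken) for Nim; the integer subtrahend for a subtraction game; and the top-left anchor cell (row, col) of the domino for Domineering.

PV length from [X./OX/OO/X.]: 2 plies

p1 X@[X./OX/OO/X.]: (0,1)[XX/OX/OO/X.]+0* (3,1)[X./OX/OO/XX]+0
p2 O@[XX/OX/OO/X.]: (3,1)[XX/OX/OO/XO]+0*
p3 X@[XX/OX/OO/XO] terminal +0; root [X./OX/OO/X.] d10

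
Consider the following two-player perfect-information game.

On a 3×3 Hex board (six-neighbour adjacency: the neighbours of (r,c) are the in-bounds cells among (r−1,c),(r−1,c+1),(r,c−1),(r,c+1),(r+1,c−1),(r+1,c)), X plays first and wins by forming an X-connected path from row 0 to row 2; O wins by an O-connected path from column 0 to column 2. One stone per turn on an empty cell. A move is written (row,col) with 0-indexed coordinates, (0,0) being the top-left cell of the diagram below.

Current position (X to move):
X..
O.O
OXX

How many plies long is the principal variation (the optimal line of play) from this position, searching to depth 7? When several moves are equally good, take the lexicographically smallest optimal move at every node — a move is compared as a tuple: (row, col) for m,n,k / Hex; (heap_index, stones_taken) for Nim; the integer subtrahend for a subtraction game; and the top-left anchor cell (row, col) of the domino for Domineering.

PV length from [X../O.O/OXX]: 3 plies

p1 X@[X../O.O/OXX]: (0,1)[XX./O.O/OXX]-1 (0,2)[X.X/O.O/OXX]-1 (1,1)[X../OXO/OXX]+1*
p2 O@[X../OXO/OXX]: (0,1)[XO./OXO/OXX]-1* (0,2)[X.O/OXO/OXX]-1
p3 X@[XO./OXO/OXX]: (0,2)[XOX/OXO/OXX]+1*
p4 O@[XOX/OXO/OXX] terminal -1; root [X../O.O/OXX] d7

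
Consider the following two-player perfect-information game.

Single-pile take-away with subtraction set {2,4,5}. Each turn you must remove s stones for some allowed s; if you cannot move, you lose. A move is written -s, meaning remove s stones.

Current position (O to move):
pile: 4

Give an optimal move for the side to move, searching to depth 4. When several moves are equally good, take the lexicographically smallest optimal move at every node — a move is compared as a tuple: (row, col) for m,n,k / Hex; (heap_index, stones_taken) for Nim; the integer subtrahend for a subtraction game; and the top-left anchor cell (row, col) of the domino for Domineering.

O's best at [4]: -4

[4] O move#1: -2:-1/2, -4:+1/0*
[0] end (terminal -1, X#2); searched 4 to 4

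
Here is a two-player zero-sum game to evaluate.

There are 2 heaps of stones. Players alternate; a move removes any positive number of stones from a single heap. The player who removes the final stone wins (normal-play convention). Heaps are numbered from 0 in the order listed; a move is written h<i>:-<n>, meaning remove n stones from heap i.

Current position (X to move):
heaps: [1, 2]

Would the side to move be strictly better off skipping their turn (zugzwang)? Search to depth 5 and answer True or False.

[(1,2)] X move#1: h0:-1:-1/(0,2), h1:-1:+1/(1,1)*, h1:-2:-1/(1,0)
[(1,1)] O move#2: h0:-1:-1/(0,1)*, h1:-1:-1/(1,0)
[(0,1)] X move#3: h1:-1:+1/(0,0)*
[(0,0)] end (terminal -1, O#4); searched (1,2) to 5
suppose X passes — search the same position with O to move:
pass> [(1,2)] O move#1: h0:-1:-1/(0,2), h1:-1:+1/(1,1)*, h1:-2:-1/(1,0)
pass> [(1,1)] X move#2: h0:-1:-1/(0,1)*, h1:-1:-1/(1,0)
pass> [(0,1)] O move#3: h1:-1:+1/(0,0)*
pass> [(0,0)] end (terminal -1, X#4); searched (1,2) to 5
for X: play +1, pass -1

zugzwang((1,2), X) = False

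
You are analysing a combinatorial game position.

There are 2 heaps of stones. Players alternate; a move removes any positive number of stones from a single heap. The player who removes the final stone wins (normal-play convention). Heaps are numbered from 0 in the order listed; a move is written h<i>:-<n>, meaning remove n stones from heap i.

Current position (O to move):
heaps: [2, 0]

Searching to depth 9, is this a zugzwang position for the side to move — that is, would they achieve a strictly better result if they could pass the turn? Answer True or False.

p1 O@[(2,0)]: h0:-1[(1,0)]-1 h0:-2[(0,0)]+1*
p2 X@[(0,0)] terminal -1; root [(2,0)] d9
suppose O passes — search the same position with X to move:
pass> p1 X@[(2,0)]: h0:-1[(1,0)]-1 h0:-2[(0,0)]+1*
pass> p2 O@[(0,0)] terminal -1; root [(2,0)] d9
for O: play +1, pass -1

zugzwang((2,0), O) = False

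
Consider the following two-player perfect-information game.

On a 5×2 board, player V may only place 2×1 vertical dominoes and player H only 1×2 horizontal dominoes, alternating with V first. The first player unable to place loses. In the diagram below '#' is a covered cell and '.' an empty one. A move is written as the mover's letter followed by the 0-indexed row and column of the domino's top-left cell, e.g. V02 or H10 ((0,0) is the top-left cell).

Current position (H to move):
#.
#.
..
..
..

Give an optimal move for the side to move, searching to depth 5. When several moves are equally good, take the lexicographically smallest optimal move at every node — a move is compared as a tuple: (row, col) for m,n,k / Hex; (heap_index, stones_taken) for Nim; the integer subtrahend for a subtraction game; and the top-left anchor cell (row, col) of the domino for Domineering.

ply 1, H at #./#./../../.. | H20=-1→#./#./##/../..; H30=+1→#./#./../##/..*; H40=-1→#./#./../../##
ply 2, V at #./#./../##/.. | V01=-1→##/##/../##/..*; V11=-1→#./##/.#/##/..
ply 3, H at ##/##/../##/.. | H20=+1→##/##/##/##/..*; H40=+1→##/##/../##/##
ply 4: ##/##/##/##/.. is terminal -1 (V); from #./#./../../.. depth 5

H's best at [#./#./../../..]: H30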